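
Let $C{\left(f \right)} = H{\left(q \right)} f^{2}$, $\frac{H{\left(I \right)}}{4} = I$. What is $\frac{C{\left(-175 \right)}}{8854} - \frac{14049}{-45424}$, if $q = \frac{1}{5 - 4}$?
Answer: $\frac{2844414923}{201092048} \approx 14.145$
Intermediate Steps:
$q = 1$ ($q = 1^{-1} = 1$)
$H{\left(I \right)} = 4 I$
$C{\left(f \right)} = 4 f^{2}$ ($C{\left(f \right)} = 4 \cdot 1 f^{2} = 4 f^{2}$)
$\frac{C{\left(-175 \right)}}{8854} - \frac{14049}{-45424} = \frac{4 \left(-175\right)^{2}}{8854} - \frac{14049}{-45424} = 4 \cdot 30625 \cdot \frac{1}{8854} - - \frac{14049}{45424} = 122500 \cdot \frac{1}{8854} + \frac{14049}{45424} = \frac{61250}{4427} + \frac{14049}{45424} = \frac{2844414923}{201092048}$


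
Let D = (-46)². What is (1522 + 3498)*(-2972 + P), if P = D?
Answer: -4297120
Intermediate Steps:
D = 2116
P = 2116
(1522 + 3498)*(-2972 + P) = (1522 + 3498)*(-2972 + 2116) = 5020*(-856) = -4297120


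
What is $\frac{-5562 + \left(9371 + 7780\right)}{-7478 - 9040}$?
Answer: $- \frac{3863}{5506} \approx -0.7016$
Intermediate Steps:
$\frac{-5562 + \left(9371 + 7780\right)}{-7478 - 9040} = \frac{-5562 + 17151}{-16518} = 11589 \left(- \frac{1}{16518}\right) = - \frac{3863}{5506}$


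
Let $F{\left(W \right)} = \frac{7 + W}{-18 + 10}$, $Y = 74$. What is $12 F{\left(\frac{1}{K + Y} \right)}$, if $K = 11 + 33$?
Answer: $- \frac{2481}{236} \approx -10.513$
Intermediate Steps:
$K = 44$
$F{\left(W \right)} = - \frac{7}{8} - \frac{W}{8}$ ($F{\left(W \right)} = \frac{7 + W}{-8} = \left(7 + W\right) \left(- \frac{1}{8}\right) = - \frac{7}{8} - \frac{W}{8}$)
$12 F{\left(\frac{1}{K + Y} \right)} = 12 \left(- \frac{7}{8} - \frac{1}{8 \left(44 + 74\right)}\right) = 12 \left(- \frac{7}{8} - \frac{1}{8 \cdot 118}\right) = 12 \left(- \frac{7}{8} - \frac{1}{944}\right) = 12 \left(- \frac{827}{944}\right) = - \frac{2481}{236}$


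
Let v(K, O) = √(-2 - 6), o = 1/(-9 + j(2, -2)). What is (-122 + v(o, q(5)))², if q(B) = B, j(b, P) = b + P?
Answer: 14876 - 488*I*√2 ≈ 14876.0 - 690.14*I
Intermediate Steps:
j(b, P) = P + b
o = -⅑ (o = 1/(-9 + (-2 + 2)) = 1/(-9 + 0) = 1/(-9) = -⅑ ≈ -0.11111)
v(K, O) = 2*I*√2 (v(K, O) = √(-8) = 2*I*√2)
(-122 + v(o, q(5)))² = (-122 + 2*I*√2)²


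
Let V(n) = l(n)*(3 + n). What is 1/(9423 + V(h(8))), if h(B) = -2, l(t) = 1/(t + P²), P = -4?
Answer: 14/131923 ≈ 0.00010612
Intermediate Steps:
l(t) = 1/(16 + t) (l(t) = 1/(t + (-4)²) = 1/(t + 16) = 1/(16 + t))
V(n) = (3 + n)/(16 + n)
1/(9423 + V(h(8))) = 1/(9423 + (3 - 2)/(16 - 2)) = 1/(9423 + 1/14) = 1/(131923/14) = 14/131923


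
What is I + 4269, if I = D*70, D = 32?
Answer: 6509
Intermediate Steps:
I = 2240 (I = 32*70 = 2240)
I + 4269 = 2240 + 4269 = 6509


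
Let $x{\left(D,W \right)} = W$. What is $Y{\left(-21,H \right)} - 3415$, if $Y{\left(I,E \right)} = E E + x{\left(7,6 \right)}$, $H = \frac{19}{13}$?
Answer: $- \frac{575760}{169} \approx -3406.9$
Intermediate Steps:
$H = \frac{19}{13}$ ($H = 19 \cdot \frac{1}{13} = \frac{19}{13} \approx 1.4615$)
$Y{\left(I,E \right)} = 6 + E^{2}$ ($Y{\left(I,E \right)} = E E + 6 = E^{2} + 6 = 6 + E^{2}$)
$Y{\left(-21,H \right)} - 3415 = \left(6 + \left(\frac{19}{13}\right)^{2}\right) - 3415 = \left(6 + \frac{361}{169}\right) - 3415 = \frac{1375}{169} - 3415 = - \frac{575760}{169}$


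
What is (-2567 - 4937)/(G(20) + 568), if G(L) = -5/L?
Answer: -30016/2271 ≈ -13.217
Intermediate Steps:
(-2567 - 4937)/(G(20) + 568) = (-2567 - 4937)/(-5/20 + 568) = -7504/(-5*1/20 + 568) = -7504/(-¼ + 568) = -7504/2271/4 = -7504*4/2271 = -30016/2271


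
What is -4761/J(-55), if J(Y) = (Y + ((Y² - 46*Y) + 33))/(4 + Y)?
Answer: 242811/5533 ≈ 43.884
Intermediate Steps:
J(Y) = (33 + Y² - 45*Y)/(4 + Y) (J(Y) = (Y + (33 + Y² - 46*Y))/(4 + Y) = (33 + Y² - 45*Y)/(4 + Y))
-4761/J(-55) = -4761*(4 - 55)/(33 + (-55)² - 45*(-55)) = -4761*(-51/(33 + 3025 + 2475)) = -4761/((-1/51*5533)) = -4761/(-5533/51) = -4761*(-51/5533) = 242811/5533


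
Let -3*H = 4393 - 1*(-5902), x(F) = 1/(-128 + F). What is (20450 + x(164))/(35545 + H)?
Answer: 736201/1156080 ≈ 0.63681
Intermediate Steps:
H = -10295/3 (H = -(4393 - 1*(-5902))/3 = -(4393 + 5902)/3 = -⅓*10295 = -10295/3 ≈ -3431.7)
(20450 + x(164))/(35545 + H) = (20450 + 1/(-128 + 164))/(35545 - 10295/3) = (20450 + 1/36)/(96340/3) = (20450 + 1/36)*(3/96340) = (736201/36)*(3/96340) = 736201/1156080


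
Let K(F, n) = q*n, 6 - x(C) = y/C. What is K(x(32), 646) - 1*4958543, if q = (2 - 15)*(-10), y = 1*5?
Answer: -4874563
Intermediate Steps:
y = 5
q = 130 (q = -13*(-10) = 130)
x(C) = 6 - 5/C
K(F, n) = 130*n
K(x(32), 646) - 1*4958543 = 130*646 - 1*4958543 = 83980 - 4958543 = -4874563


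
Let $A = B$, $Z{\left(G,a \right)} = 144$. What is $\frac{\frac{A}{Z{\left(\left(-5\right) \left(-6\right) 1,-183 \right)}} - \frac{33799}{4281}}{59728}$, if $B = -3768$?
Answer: $- \frac{291637}{511391136} \approx -0.00057028$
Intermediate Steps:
$A = -3768$
$\frac{\frac{A}{Z{\left(\left(-5\right) \left(-6\right) 1,-183 \right)}} - \frac{33799}{4281}}{59728} = \frac{- \frac{3768}{144} - \frac{33799}{4281}}{59728} = \left(\left(-3768\right) \frac{1}{144} - \frac{33799}{4281}\right) \frac{1}{59728} = \left(- \frac{157}{6} - \frac{33799}{4281}\right) \frac{1}{59728} = \left(- \frac{291637}{8562}\right) \frac{1}{59728} = - \frac{291637}{511391136}$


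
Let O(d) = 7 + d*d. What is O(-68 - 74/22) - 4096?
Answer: 121456/121 ≈ 1003.8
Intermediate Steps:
O(d) = 7 + d²
O(-68 - 74/22) - 4096 = (7 + (-68 - 74/22)²) - 4096 = (7 + (-68 - 74*1/22)²) - 4096 = (7 + (-68 - 37/11)²) - 4096 = (7 + (-785/11)²) - 4096 = (7 + 616225/121) - 4096 = 617072/121 - 4096 = 121456/121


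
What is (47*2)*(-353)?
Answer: -33182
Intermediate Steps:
(47*2)*(-353) = 94*(-353) = -33182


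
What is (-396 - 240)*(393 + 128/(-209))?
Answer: -52157724/209 ≈ -2.4956e+5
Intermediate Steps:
(-396 - 240)*(393 + 128/(-209)) = -636*(393 + 128*(-1/209)) = -636*(393 - 128/209) = -636*82009/209 = -52157724/209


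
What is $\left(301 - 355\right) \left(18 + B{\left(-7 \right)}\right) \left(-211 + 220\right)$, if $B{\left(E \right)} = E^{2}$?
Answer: $-32562$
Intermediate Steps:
$\left(301 - 355\right) \left(18 + B{\left(-7 \right)}\right) \left(-211 + 220\right) = \left(301 - 355\right) \left(18 + \left(-7\right)^{2}\right) \left(-211 + 220\right) = - 54 \left(18 + 49\right) 9 = - 54 \cdot 67 \cdot 9 = \left(-54\right) 603 = -32562$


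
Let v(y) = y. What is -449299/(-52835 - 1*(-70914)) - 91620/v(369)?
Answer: -202465479/741239 ≈ -273.14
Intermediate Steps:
-449299/(-52835 - 1*(-70914)) - 91620/v(369) = -449299/(-52835 - 1*(-70914)) - 91620/369 = -449299/(-52835 + 70914) - 91620*1/369 = -449299/18079 - 10180/41 = -202465479/741239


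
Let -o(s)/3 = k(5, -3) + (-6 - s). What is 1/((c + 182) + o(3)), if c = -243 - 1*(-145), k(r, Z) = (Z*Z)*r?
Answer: -1/24 ≈ -0.041667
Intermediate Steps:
k(r, Z) = r*Z² (k(r, Z) = Z²*r = r*Z²)
c = -98 (c = -243 + 145 = -98)
o(s) = -117 + 3*s (o(s) = -3*(5*(-3)² + (-6 - s)) = -3*(5*9 + (-6 - s)) = -3*(45 + (-6 - s)) = -3*(39 - s) = -117 + 3*s)
1/((c + 182) + o(3)) = 1/((-98 + 182) + (-117 + 3*3)) = 1/(84 + (-117 + 9)) = 1/(84 - 108) = 1/(-24) = -1/24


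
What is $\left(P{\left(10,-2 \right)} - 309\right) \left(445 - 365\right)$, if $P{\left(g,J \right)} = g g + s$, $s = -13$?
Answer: $-17760$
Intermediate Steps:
$P{\left(g,J \right)} = -13 + g^{2}$ ($P{\left(g,J \right)} = g g - 13 = g^{2} - 13 = -13 + g^{2}$)
$\left(P{\left(10,-2 \right)} - 309\right) \left(445 - 365\right) = \left(\left(-13 + 10^{2}\right) - 309\right) \left(445 - 365\right) = \left(\left(-13 + 100\right) - 309\right) 80 = \left(87 - 309\right) 80 = \left(-222\right) 80 = -17760$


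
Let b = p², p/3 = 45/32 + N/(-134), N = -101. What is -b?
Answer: -193015449/4596736 ≈ -41.990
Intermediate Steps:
p = 13893/2144 (p = 3*(45/32 - 101/(-134)) = 3*(45*(1/32) - 101*(-1/134)) = 3*(45/32 + 101/134) = 3*(4631/2144) = 13893/2144 ≈ 6.4799)
b = 193015449/4596736 (b = (13893/2144)² = 193015449/4596736 ≈ 41.990)
-b = -1*193015449/4596736 = -193015449/4596736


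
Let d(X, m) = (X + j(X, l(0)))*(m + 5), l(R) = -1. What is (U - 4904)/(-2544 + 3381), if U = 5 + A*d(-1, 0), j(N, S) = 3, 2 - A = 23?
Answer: -1703/279 ≈ -6.1039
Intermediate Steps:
A = -21 (A = 2 - 1*23 = 2 - 23 = -21)
d(X, m) = (3 + X)*(5 + m) (d(X, m) = (X + 3)*(m + 5) = (3 + X)*(5 + m))
U = -205 (U = 5 - 21*(15 + 3*0 + 5*(-1) - 1*0) = 5 - 21*(15 + 0 - 5 + 0) = 5 - 21*10 = 5 - 210 = -205)
(U - 4904)/(-2544 + 3381) = (-205 - 4904)/(-2544 + 3381) = -5109/837 = -5109*1/837 = -1703/279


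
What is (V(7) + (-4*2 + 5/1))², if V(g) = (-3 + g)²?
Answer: 169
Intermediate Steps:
(V(7) + (-4*2 + 5/1))² = ((-3 + 7)² + (-4*2 + 5/1))² = (4² + (-8 + 5*1))² = (16 + (-8 + 5))² = (16 - 3)² = 13² = 169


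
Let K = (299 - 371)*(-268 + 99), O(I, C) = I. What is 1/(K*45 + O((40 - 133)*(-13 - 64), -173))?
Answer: 1/554721 ≈ 1.8027e-6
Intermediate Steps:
K = 12168 (K = -72*(-169) = 12168)
1/(K*45 + O((40 - 133)*(-13 - 64), -173)) = 1/(12168*45 + (40 - 133)*(-13 - 64)) = 1/(547560 - 93*(-77)) = 1/(547560 + 7161) = 1/554721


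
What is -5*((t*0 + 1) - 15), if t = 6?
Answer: 70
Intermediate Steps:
-5*((t*0 + 1) - 15) = -5*((6*0 + 1) - 15) = -5*((0 + 1) - 15) = -5*(1 - 15) = -5*(-14) = 70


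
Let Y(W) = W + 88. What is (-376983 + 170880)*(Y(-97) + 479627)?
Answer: -98850708654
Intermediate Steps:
Y(W) = 88 + W
(-376983 + 170880)*(Y(-97) + 479627) = (-376983 + 170880)*((88 - 97) + 479627) = -206103*(-9 + 479627) = -206103*479618 = -98850708654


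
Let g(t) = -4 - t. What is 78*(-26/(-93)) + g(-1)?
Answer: 583/31 ≈ 18.806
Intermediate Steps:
78*(-26/(-93)) + g(-1) = 78*(-26/(-93)) + (-4 - 1*(-1)) = 78*(-26*(-1/93)) + (-4 + 1) = 78*(26/93) - 3 = 676/31 - 3 = 583/31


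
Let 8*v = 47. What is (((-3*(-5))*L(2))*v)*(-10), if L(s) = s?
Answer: -3525/2 ≈ -1762.5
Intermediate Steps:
v = 47/8 (v = (⅛)*47 = 47/8 ≈ 5.8750)
(((-3*(-5))*L(2))*v)*(-10) = ((-3*(-5)*2)*(47/8))*(-10) = ((15*2)*(47/8))*(-10) = (30*(47/8))*(-10) = (705/4)*(-10) = -3525/2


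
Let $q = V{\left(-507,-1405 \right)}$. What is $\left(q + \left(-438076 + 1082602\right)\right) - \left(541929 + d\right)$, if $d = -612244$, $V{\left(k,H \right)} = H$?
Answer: $713436$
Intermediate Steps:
$q = -1405$
$\left(q + \left(-438076 + 1082602\right)\right) - \left(541929 + d\right) = \left(-1405 + \left(-438076 + 1082602\right)\right) - -70315 = \left(-1405 + 644526\right) + \left(-541929 + 612244\right) = 643121 + 70315 = 713436$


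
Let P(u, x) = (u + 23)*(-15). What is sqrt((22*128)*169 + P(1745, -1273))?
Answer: 2*sqrt(112346) ≈ 670.36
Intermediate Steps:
P(u, x) = -345 - 15*u (P(u, x) = (23 + u)*(-15) = -345 - 15*u)
sqrt((22*128)*169 + P(1745, -1273)) = sqrt((22*128)*169 + (-345 - 15*1745)) = sqrt(2816*169 + (-345 - 26175)) = sqrt(475904 - 26520) = sqrt(449384) = 2*sqrt(112346)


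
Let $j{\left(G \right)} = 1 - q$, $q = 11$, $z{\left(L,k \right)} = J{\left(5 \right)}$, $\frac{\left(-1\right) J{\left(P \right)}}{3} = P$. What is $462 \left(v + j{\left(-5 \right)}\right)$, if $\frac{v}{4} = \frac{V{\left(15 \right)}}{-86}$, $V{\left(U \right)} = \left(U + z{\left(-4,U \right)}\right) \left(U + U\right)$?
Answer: $-4620$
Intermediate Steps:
$J{\left(P \right)} = - 3 P$
$z{\left(L,k \right)} = -15$ ($z{\left(L,k \right)} = \left(-3\right) 5 = -15$)
$V{\left(U \right)} = 2 U \left(-15 + U\right)$ ($V{\left(U \right)} = \left(U - 15\right) \left(U + U\right) = \left(-15 + U\right) 2 U = 2 U \left(-15 + U\right)$)
$j{\left(G \right)} = -10$ ($j{\left(G \right)} = 1 - 11 = -10$)
$v = 0$ ($v = 4 \frac{2 \cdot 15 \left(-15 + 15\right)}{-86} = 4 \cdot 2 \cdot 15 \cdot 0 \left(- \frac{1}{86}\right) = 4 \cdot 0 \left(- \frac{1}{86}\right) = 4 \cdot 0 = 0$)
$462 \left(v + j{\left(-5 \right)}\right) = 462 \left(0 - 10\right) = 462 \left(-10\right) = -4620$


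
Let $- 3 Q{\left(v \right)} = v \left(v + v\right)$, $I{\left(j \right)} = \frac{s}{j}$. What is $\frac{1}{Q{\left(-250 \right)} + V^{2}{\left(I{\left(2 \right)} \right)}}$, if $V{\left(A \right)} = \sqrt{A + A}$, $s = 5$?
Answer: $- \frac{3}{124985} \approx -2.4003 \cdot 10^{-5}$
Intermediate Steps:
$I{\left(j \right)} = \frac{5}{j}$
$V{\left(A \right)} = \sqrt{2} \sqrt{A}$ ($V{\left(A \right)} = \sqrt{2 A} = \sqrt{2} \sqrt{A}$)
$Q{\left(v \right)} = - \frac{2 v^{2}}{3}$ ($Q{\left(v \right)} = - \frac{v \left(v + v\right)}{3} = - \frac{v 2 v}{3} = - \frac{2 v^{2}}{3}$)
$\frac{1}{Q{\left(-250 \right)} + V^{2}{\left(I{\left(2 \right)} \right)}} = \frac{1}{- \frac{2 \left(-250\right)^{2}}{3} + \left(\sqrt{2} \sqrt{\frac{5}{2}}\right)^{2}} = \frac{1}{\left(- \frac{2}{3}\right) 62500 + \left(\sqrt{2} \sqrt{5 \cdot \frac{1}{2}}\right)^{2}} = \frac{1}{- \frac{125000}{3} + \left(\sqrt{2} \sqrt{\frac{5}{2}}\right)^{2}} = \frac{1}{- \frac{125000}{3} + \left(\sqrt{2} \frac{\sqrt{10}}{2}\right)^{2}} = \frac{1}{- \frac{125000}{3} + \left(\sqrt{5}\right)^{2}} = \frac{1}{- \frac{125000}{3} + 5} = \frac{1}{- \frac{124985}{3}} = - \frac{3}{124985}$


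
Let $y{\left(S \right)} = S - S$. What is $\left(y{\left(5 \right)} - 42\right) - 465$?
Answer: $-507$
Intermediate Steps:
$y{\left(S \right)} = 0$
$\left(y{\left(5 \right)} - 42\right) - 465 = \left(0 - 42\right) - 465 = -42 - 465 = -507$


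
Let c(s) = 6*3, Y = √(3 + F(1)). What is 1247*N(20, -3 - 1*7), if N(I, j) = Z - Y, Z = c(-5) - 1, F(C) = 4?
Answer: 21199 - 1247*√7 ≈ 17900.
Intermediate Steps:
Y = √7 (Y = √(3 + 4) = √7 ≈ 2.6458)
c(s) = 18
Z = 17 (Z = 18 - 1 = 17)
N(I, j) = 17 - √7
1247*N(20, -3 - 1*7) = 1247*(17 - √7) = 21199 - 1247*√7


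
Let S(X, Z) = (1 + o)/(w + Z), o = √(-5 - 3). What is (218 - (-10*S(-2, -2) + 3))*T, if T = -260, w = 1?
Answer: -53300 + 5200*I*√2 ≈ -53300.0 + 7353.9*I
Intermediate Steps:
o = 2*I*√2 (o = √(-8) = 2*I*√2 ≈ 2.8284*I)
S(X, Z) = (1 + 2*I*√2)/(1 + Z)
(218 - (-10*S(-2, -2) + 3))*T = (218 - (-10*(1 + 2*I*√2)/(1 - 2) + 3))*(-260) = (218 - (-10*(1 + 2*I*√2)/(-1) + 3))*(-260) = (218 - (-(-10)*(1 + 2*I*√2) + 3))*(-260) = (218 - (-10*(-1 - 2*I*√2) + 3))*(-260) = (218 - ((10 + 20*I*√2) + 3))*(-260) = (218 - (13 + 20*I*√2))*(-260) = (218 + (-13 - 20*I*√2))*(-260) = (205 - 20*I*√2)*(-260) = -53300 + 5200*I*√2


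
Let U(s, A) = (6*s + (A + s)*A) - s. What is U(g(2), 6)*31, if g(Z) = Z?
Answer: 1798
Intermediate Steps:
U(s, A) = 5*s + A*(A + s) (U(s, A) = (6*s + A*(A + s)) - s = 5*s + A*(A + s))
U(g(2), 6)*31 = (6² + 5*2 + 6*2)*31 = (36 + 10 + 12)*31 = 58*31 = 1798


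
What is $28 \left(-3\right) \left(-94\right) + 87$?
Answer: $7983$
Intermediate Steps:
$28 \left(-3\right) \left(-94\right) + 87 = \left(-84\right) \left(-94\right) + 87 = 7896 + 87 = 7983$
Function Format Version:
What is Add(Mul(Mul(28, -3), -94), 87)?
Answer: 7983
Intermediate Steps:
Add(Mul(Mul(28, -3), -94), 87) = Add(Mul(-84, -94), 87) = Add(7896, 87) = 7983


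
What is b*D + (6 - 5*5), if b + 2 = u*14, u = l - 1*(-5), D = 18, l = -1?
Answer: 953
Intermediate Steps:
u = 4 (u = -1 - 1*(-5) = -1 + 5 = 4)
b = 54 (b = -2 + 4*14 = -2 + 56 = 54)
b*D + (6 - 5*5) = 54*18 + (6 - 5*5) = 972 + (6 - 25) = 972 - 19 = 953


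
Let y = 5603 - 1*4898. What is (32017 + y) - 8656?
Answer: 24066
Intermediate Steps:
y = 705 (y = 5603 - 4898 = 705)
(32017 + y) - 8656 = (32017 + 705) - 8656 = 32722 - 8656 = 24066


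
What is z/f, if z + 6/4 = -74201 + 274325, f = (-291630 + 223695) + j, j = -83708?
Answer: -400245/303286 ≈ -1.3197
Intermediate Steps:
f = -151643 (f = (-291630 + 223695) - 83708 = -67935 - 83708 = -151643)
z = 400245/2 (z = -3/2 + (-74201 + 274325) = -3/2 + 200124 = 400245/2 ≈ 2.0012e+5)
z/f = (400245/2)/(-151643) = (400245/2)*(-1/151643) = -400245/303286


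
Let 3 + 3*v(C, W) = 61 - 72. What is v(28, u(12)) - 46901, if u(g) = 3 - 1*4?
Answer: -140717/3 ≈ -46906.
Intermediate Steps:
u(g) = -1 (u(g) = 3 - 4 = -1)
v(C, W) = -14/3 (v(C, W) = -1 + (61 - 72)/3 = -1 + (⅓)*(-11) = -1 - 11/3 = -14/3)
v(28, u(12)) - 46901 = -14/3 - 46901 = -140717/3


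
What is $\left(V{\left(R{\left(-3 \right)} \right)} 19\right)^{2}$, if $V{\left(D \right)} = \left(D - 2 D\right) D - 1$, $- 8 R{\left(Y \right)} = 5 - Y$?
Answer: $1444$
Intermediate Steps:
$R{\left(Y \right)} = - \frac{5}{8} + \frac{Y}{8}$ ($R{\left(Y \right)} = - \frac{5 - Y}{8} = - \frac{5}{8} + \frac{Y}{8}$)
$V{\left(D \right)} = -1 - D^{2}$ ($V{\left(D \right)} = - D D - 1 = - D^{2} - 1 = -1 - D^{2}$)
$\left(V{\left(R{\left(-3 \right)} \right)} 19\right)^{2} = \left(\left(-1 - \left(- \frac{5}{8} + \frac{1}{8} \left(-3\right)\right)^{2}\right) 19\right)^{2} = \left(\left(-1 - \left(- \frac{5}{8} - \frac{3}{8}\right)^{2}\right) 19\right)^{2} = \left(\left(-1 - \left(-1\right)^{2}\right) 19\right)^{2} = \left(\left(-1 - 1\right) 19\right)^{2} = \left(\left(-2\right) 19\right)^{2} = \left(-38\right)^{2} = 1444$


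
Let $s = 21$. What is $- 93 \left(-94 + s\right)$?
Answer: $6789$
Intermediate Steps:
$- 93 \left(-94 + s\right) = - 93 \left(-94 + 21\right) = \left(-93\right) \left(-73\right) = 6789$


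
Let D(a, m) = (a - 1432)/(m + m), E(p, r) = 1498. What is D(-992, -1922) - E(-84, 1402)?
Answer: -1438972/961 ≈ -1497.4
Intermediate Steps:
D(a, m) = (-1432 + a)/(2*m) (D(a, m) = (-1432 + a)/((2*m)) = (-1432 + a)*(1/(2*m)) = (-1432 + a)/(2*m))
D(-992, -1922) - E(-84, 1402) = (½)*(-1432 - 992)/(-1922) - 1*1498 = (½)*(-1/1922)*(-2424) - 1498 = 606/961 - 1498 = -1438972/961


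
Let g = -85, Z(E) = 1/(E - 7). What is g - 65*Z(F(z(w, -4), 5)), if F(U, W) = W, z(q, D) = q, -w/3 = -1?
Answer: -105/2 ≈ -52.500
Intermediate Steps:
w = 3 (w = -3*(-1) = 3)
Z(E) = 1/(-7 + E)
g - 65*Z(F(z(w, -4), 5)) = -85 - 65/(-7 + 5) = -85 - 65/(-2) = -85 - 65*(-½) = -85 + 65/2 = -105/2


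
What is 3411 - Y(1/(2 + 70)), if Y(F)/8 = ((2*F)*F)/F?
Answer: 30697/9 ≈ 3410.8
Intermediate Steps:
Y(F) = 16*F (Y(F) = 8*(((2*F)*F)/F) = 8*((2*F**2)/F) = 8*(2*F) = 16*F)
3411 - Y(1/(2 + 70)) = 3411 - 16/(2 + 70) = 3411 - 16/72 = 3411 - 1*2/9 = 3411 - 2/9 = 30697/9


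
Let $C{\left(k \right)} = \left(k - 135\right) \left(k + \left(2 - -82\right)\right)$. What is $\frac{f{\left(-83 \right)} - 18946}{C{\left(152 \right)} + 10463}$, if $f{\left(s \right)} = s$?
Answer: $- \frac{6343}{4825} \approx -1.3146$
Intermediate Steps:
$C{\left(k \right)} = \left(-135 + k\right) \left(84 + k\right)$ ($C{\left(k \right)} = \left(-135 + k\right) \left(k + \left(2 + 82\right)\right) = \left(-135 + k\right) \left(k + 84\right) = \left(-135 + k\right) \left(84 + k\right)$)
$\frac{f{\left(-83 \right)} - 18946}{C{\left(152 \right)} + 10463} = \frac{-83 - 18946}{\left(-11340 + 152^{2} - 7752\right) + 10463} = - \frac{19029}{\left(-11340 + 23104 - 7752\right) + 10463} = - \frac{19029}{4012 + 10463} = - \frac{19029}{14475} = \left(-19029\right) \frac{1}{14475} = - \frac{6343}{4825}$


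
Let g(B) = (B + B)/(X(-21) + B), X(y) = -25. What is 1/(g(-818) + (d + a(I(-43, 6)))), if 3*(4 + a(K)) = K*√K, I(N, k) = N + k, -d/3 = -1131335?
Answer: 2411944795797/8186147733711792974 + 8764671*I*√37/8186147733711792974 ≈ 2.9464e-7 + 6.5126e-12*I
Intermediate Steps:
d = 3394005 (d = -3*(-1131335) = 3394005)
a(K) = -4 + K^(3/2)/3 (a(K) = -4 + (K*√K)/3 = -4 + K^(3/2)/3)
g(B) = 2*B/(-25 + B) (g(B) = (B + B)/(-25 + B) = (2*B)/(-25 + B) = 2*B/(-25 + B))
1/(g(-818) + (d + a(I(-43, 6)))) = 1/(2*(-818)/(-25 - 818) + (3394005 + (-4 + (-43 + 6)^(3/2)/3))) = 1/(2*(-818)/(-843) + (3394005 + (-4 + (-37)^(3/2)/3))) = 1/(2*(-818)*(-1/843) + (3394005 + (-4 + (-37*I*√37)/3))) = 1/(1636/843 + (3394005 + (-4 - 37*I*√37/3))) = 1/(1636/843 + (3394001 - 37*I*√37/3)) = 1/(2861144479/843 - 37*I*√37/3)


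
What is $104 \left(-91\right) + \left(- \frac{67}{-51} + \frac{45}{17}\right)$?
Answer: $- \frac{482462}{51} \approx -9460.0$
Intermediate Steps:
$104 \left(-91\right) + \left(- \frac{67}{-51} + \frac{45}{17}\right) = -9464 + \left(\left(-67\right) \left(- \frac{1}{51}\right) + 45 \cdot \frac{1}{17}\right) = -9464 + \left(\frac{67}{51} + \frac{45}{17}\right) = -9464 + \frac{202}{51} = - \frac{482462}{51}$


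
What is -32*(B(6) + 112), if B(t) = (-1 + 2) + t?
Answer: -3808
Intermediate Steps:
B(t) = 1 + t
-32*(B(6) + 112) = -32*((1 + 6) + 112) = -32*(7 + 112) = -32*119 = -3808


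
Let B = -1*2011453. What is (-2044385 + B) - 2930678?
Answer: -6986516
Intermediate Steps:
B = -2011453
(-2044385 + B) - 2930678 = (-2044385 - 2011453) - 2930678 = -4055838 - 2930678 = -6986516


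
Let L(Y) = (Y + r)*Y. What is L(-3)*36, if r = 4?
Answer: -108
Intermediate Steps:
L(Y) = Y*(4 + Y) (L(Y) = (Y + 4)*Y = (4 + Y)*Y = Y*(4 + Y))
L(-3)*36 = -3*(4 - 3)*36 = -3*1*36 = -3*36 = -108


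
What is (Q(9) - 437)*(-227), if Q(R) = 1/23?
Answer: 2281350/23 ≈ 99189.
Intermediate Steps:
Q(R) = 1/23
(Q(9) - 437)*(-227) = (1/23 - 437)*(-227) = -10050/23*(-227) = 2281350/23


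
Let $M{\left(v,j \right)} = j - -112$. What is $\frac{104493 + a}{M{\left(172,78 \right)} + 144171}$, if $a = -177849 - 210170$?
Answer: $- \frac{283526}{144361} \approx -1.964$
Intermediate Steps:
$M{\left(v,j \right)} = 112 + j$ ($M{\left(v,j \right)} = j + 112 = 112 + j$)
$a = -388019$
$\frac{104493 + a}{M{\left(172,78 \right)} + 144171} = \frac{104493 - 388019}{\left(112 + 78\right) + 144171} = - \frac{283526}{190 + 144171} = - \frac{283526}{144361}$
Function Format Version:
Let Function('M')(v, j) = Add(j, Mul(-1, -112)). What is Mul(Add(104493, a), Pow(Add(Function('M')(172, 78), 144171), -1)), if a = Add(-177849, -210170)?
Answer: Rational(-283526, 144361) ≈ -1.9640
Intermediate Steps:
Function('M')(v, j) = Add(112, j) (Function('M')(v, j) = Add(j, 112) = Add(112, j))
a = -388019
Mul(Add(104493, a), Pow(Add(Function('M')(172, 78), 144171), -1)) = Mul(Add(104493, -388019), Pow(Add(Add(112, 78), 144171), -1)) = Mul(-283526, Pow(Add(190, 144171), -1)) = Mul(-283526, Pow(144361, -1)) = Mul(-283526, Rational(1, 144361)) = Rational(-283526, 144361)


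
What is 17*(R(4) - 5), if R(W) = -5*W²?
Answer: -1445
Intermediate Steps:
17*(R(4) - 5) = 17*(-5*4² - 5) = 17*(-5*16 - 5) = 17*(-80 - 5) = 17*(-85) = -1445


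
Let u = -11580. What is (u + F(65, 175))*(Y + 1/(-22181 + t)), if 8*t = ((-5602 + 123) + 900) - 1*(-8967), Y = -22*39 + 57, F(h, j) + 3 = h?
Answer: 399159365306/43265 ≈ 9.2259e+6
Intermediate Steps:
F(h, j) = -3 + h
Y = -801 (Y = -858 + 57 = -801)
t = 1097/2 (t = (((-5602 + 123) + 900) - 1*(-8967))/8 = ((-5479 + 900) + 8967)/8 = (-4579 + 8967)/8 = (⅛)*4388 = 1097/2 ≈ 548.50)
(u + F(65, 175))*(Y + 1/(-22181 + t)) = (-11580 + (-3 + 65))*(-801 + 1/(-22181 + 1097/2)) = (-11580 + 62)*(-801 + 1/(-43265/2)) = -11518*(-801 - 2/43265) = -11518*(-34655267/43265) = 399159365306/43265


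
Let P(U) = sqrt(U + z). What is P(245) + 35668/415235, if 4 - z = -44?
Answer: 35668/415235 + sqrt(293) ≈ 17.203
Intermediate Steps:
z = 48 (z = 4 - 1*(-44) = 4 + 44 = 48)
P(U) = sqrt(48 + U) (P(U) = sqrt(U + 48) = sqrt(48 + U))
P(245) + 35668/415235 = sqrt(48 + 245) + 35668/415235 = sqrt(293) + 35668*(1/415235) = sqrt(293) + 35668/415235 = 35668/415235 + sqrt(293)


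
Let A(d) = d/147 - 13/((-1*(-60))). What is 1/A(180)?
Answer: 2940/2963 ≈ 0.99224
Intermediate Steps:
A(d) = -13/60 + d/147 (A(d) = d*(1/147) - 13/60 = d/147 - 13*1/60 = d/147 - 13/60 = -13/60 + d/147)
1/A(180) = 1/(-13/60 + (1/147)*180) = 1/(-13/60 + 60/49) = 1/(2963/2940) = 2940/2963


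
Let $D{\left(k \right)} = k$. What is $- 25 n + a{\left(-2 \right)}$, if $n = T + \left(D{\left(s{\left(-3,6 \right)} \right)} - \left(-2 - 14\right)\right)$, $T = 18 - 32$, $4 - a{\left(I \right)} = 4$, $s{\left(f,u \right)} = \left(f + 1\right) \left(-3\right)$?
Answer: $-200$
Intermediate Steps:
$s{\left(f,u \right)} = -3 - 3 f$ ($s{\left(f,u \right)} = \left(1 + f\right) \left(-3\right) = -3 - 3 f$)
$a{\left(I \right)} = 0$ ($a{\left(I \right)} = 4 - 4 = 0$)
$T = -14$ ($T = 18 - 32 = -14$)
$n = 8$ ($n = -14 - -22 = -14 + \left(\left(-3 + 9\right) - -16\right) = -14 + \left(6 + 16\right) = -14 + 22 = 8$)
$- 25 n + a{\left(-2 \right)} = \left(-25\right) 8 + 0 = -200 + 0 = -200$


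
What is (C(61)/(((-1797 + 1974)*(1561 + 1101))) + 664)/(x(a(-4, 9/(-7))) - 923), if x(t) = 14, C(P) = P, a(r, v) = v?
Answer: -312859597/428297166 ≈ -0.73047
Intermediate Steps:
(C(61)/(((-1797 + 1974)*(1561 + 1101))) + 664)/(x(a(-4, 9/(-7))) - 923) = (61/(((-1797 + 1974)*(1561 + 1101))) + 664)/(14 - 923) = (61/((177*2662)) + 664)/(-909) = (61/471174 + 664)*(-1/909) = (312859597/471174)*(-1/909) = -312859597/428297166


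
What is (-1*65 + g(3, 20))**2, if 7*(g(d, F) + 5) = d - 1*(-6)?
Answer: 231361/49 ≈ 4721.7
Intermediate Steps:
g(d, F) = -29/7 + d/7 (g(d, F) = -5 + (d - 1*(-6))/7 = -5 + (d + 6)/7 = -5 + (6 + d)/7 = -5 + (6/7 + d/7) = -29/7 + d/7)
(-1*65 + g(3, 20))**2 = (-1*65 + (-29/7 + (1/7)*3))**2 = (-65 + (-29/7 + 3/7))**2 = (-65 - 26/7)**2 = (-481/7)**2 = 231361/49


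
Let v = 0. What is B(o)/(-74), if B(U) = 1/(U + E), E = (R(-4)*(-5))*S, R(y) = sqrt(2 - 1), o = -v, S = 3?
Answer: 1/1110 ≈ 0.00090090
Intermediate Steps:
o = 0 (o = -1*0 = 0)
R(y) = 1 (R(y) = sqrt(1) = 1)
E = -15 (E = (1*(-5))*3 = -5*3 = -15)
B(U) = 1/(-15 + U) (B(U) = 1/(U - 15) = 1/(-15 + U))
B(o)/(-74) = 1/((-15 + 0)*(-74)) = -1/74/(-15) = -1/15*(-1/74) = 1/1110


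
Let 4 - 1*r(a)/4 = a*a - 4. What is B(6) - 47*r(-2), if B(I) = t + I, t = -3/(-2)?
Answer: -1489/2 ≈ -744.50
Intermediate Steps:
t = 3/2 (t = -3*(-½) = 3/2 ≈ 1.5000)
B(I) = 3/2 + I
r(a) = 32 - 4*a² (r(a) = 16 - 4*(a*a - 4) = 16 - 4*(a² - 4) = 16 - 4*(-4 + a²) = 16 + (16 - 4*a²) = 32 - 4*a²)
B(6) - 47*r(-2) = (3/2 + 6) - 47*(32 - 4*(-2)²) = 15/2 - 47*(32 - 4*4) = 15/2 - 47*(32 - 16) = 15/2 - 47*16 = 15/2 - 752 = -1489/2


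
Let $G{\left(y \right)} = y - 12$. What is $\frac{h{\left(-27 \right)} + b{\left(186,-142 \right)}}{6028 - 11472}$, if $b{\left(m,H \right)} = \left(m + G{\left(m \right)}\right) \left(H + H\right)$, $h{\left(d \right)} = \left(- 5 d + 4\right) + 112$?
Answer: $\frac{101989}{5444} \approx 18.734$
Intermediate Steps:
$h{\left(d \right)} = 116 - 5 d$ ($h{\left(d \right)} = \left(4 - 5 d\right) + 112 = 116 - 5 d$)
$G{\left(y \right)} = -12 + y$
$b{\left(m,H \right)} = 2 H \left(-12 + 2 m\right)$ ($b{\left(m,H \right)} = \left(m + \left(-12 + m\right)\right) \left(H + H\right) = \left(-12 + 2 m\right) 2 H = 2 H \left(-12 + 2 m\right)$)
$\frac{h{\left(-27 \right)} + b{\left(186,-142 \right)}}{6028 - 11472} = \frac{\left(116 - -135\right) + 4 \left(-142\right) \left(-6 + 186\right)}{6028 - 11472} = \frac{\left(116 + 135\right) + 4 \left(-142\right) 180}{-5444} = \left(251 - 102240\right) \left(- \frac{1}{5444}\right) = \left(-101989\right) \left(- \frac{1}{5444}\right) = \frac{101989}{5444}$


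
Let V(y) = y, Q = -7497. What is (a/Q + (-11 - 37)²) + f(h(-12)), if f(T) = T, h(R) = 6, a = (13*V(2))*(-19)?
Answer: 17318564/7497 ≈ 2310.1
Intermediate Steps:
a = -494 (a = (13*2)*(-19) = 26*(-19) = -494)
(a/Q + (-11 - 37)²) + f(h(-12)) = (-494/(-7497) + (-11 - 37)²) + 6 = (-494*(-1/7497) + (-48)²) + 6 = (494/7497 + 2304) + 6 = 17273582/7497 + 6 = 17318564/7497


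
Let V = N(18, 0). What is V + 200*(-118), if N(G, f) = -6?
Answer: -23606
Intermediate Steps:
V = -6
V + 200*(-118) = -6 + 200*(-118) = -6 - 23600 = -23606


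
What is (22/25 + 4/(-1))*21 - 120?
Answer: -4638/25 ≈ -185.52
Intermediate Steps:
(22/25 + 4/(-1))*21 - 120 = (22*(1/25) + 4*(-1))*21 - 120 = (22/25 - 4)*21 - 120 = -78/25*21 - 120 = -1638/25 - 120 = -4638/25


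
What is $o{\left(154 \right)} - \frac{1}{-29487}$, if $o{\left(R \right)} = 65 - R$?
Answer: $- \frac{2624342}{29487} \approx -89.0$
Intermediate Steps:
$o{\left(154 \right)} - \frac{1}{-29487} = \left(65 - 154\right) - \frac{1}{-29487} = \left(65 - 154\right) - - \frac{1}{29487} = -89 + \frac{1}{29487} = - \frac{2624342}{29487}$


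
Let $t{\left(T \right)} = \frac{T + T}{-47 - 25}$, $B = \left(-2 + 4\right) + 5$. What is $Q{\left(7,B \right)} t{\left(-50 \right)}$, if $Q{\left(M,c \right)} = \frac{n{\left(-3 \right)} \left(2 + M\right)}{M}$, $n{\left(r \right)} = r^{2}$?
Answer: $\frac{225}{14} \approx 16.071$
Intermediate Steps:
$B = 7$ ($B = 2 + 5 = 7$)
$t{\left(T \right)} = - \frac{T}{36}$ ($t{\left(T \right)} = \frac{2 T}{-72} = 2 T \left(- \frac{1}{72}\right) = - \frac{T}{36}$)
$Q{\left(M,c \right)} = \frac{18 + 9 M}{M}$ ($Q{\left(M,c \right)} = \frac{\left(-3\right)^{2} \left(2 + M\right)}{M} = \frac{9 \left(2 + M\right)}{M} = \frac{18 + 9 M}{M}$)
$Q{\left(7,B \right)} t{\left(-50 \right)} = \left(9 + \frac{18}{7}\right) \left(\left(- \frac{1}{36}\right) \left(-50\right)\right) = \left(9 + 18 \cdot \frac{1}{7}\right) \frac{25}{18} = \left(9 + \frac{18}{7}\right) \frac{25}{18} = \frac{81}{7} \cdot \frac{25}{18} = \frac{225}{14}$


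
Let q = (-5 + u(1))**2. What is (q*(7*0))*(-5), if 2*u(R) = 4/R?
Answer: 0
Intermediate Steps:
u(R) = 2/R (u(R) = (4/R)/2 = 2/R)
q = 9 (q = (-5 + 2/1)**2 = (-5 + 2*1)**2 = (-5 + 2)**2 = (-3)**2 = 9)
(q*(7*0))*(-5) = (9*(7*0))*(-5) = (9*0)*(-5) = 0*(-5) = 0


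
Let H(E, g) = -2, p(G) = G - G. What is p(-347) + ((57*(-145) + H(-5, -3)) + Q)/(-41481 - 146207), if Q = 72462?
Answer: -64195/187688 ≈ -0.34203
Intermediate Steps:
p(G) = 0
p(-347) + ((57*(-145) + H(-5, -3)) + Q)/(-41481 - 146207) = 0 + ((57*(-145) - 2) + 72462)/(-41481 - 146207) = 0 + ((-8265 - 2) + 72462)/(-187688) = 0 + (-8267 + 72462)*(-1/187688) = 0 + 64195*(-1/187688) = 0 - 64195/187688 = -64195/187688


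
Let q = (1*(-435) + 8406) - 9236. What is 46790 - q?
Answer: 48055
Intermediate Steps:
q = -1265 (q = (-435 + 8406) - 9236 = 7971 - 9236 = -1265)
46790 - q = 46790 - 1*(-1265) = 46790 + 1265 = 48055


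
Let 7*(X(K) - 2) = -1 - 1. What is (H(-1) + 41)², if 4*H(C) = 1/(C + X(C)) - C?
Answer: 43264/25 ≈ 1730.6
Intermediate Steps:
X(K) = 12/7 (X(K) = 2 + (-1 - 1)/7 = 2 + (⅐)*(-2) = 2 - 2/7 = 12/7)
H(C) = -C/4 + 1/(4*(12/7 + C)) (H(C) = (1/(C + 12/7) - C)/4 = (1/(12/7 + C) - C)/4 = -C/4 + 1/(4*(12/7 + C)))
(H(-1) + 41)² = ((7 - 12*(-1) - 7*(-1)²)/(4*(12 + 7*(-1))) + 41)² = ((7 + 12 - 7*1)/(4*(12 - 7)) + 41)² = ((¼)*(7 + 12 - 7)/5 + 41)² = ((¼)*(⅕)*12 + 41)² = (⅗ + 41)² = (208/5)² = 43264/25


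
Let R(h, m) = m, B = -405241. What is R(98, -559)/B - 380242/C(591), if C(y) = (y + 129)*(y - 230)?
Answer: -76972176521/52665120360 ≈ -1.4615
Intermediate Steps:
C(y) = (-230 + y)*(129 + y) (C(y) = (129 + y)*(-230 + y) = (-230 + y)*(129 + y))
R(98, -559)/B - 380242/C(591) = -559/(-405241) - 380242/(-29670 + 591² - 101*591) = -559*(-1/405241) - 380242/(-29670 + 349281 - 59691) = 559/405241 - 380242/259920 = 559/405241 - 380242*1/259920 = 559/405241 - 190121/129960 = -76972176521/52665120360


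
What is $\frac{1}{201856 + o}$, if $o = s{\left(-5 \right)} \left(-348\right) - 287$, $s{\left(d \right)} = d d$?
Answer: $\frac{1}{192869} \approx 5.1849 \cdot 10^{-6}$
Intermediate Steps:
$s{\left(d \right)} = d^{2}$
$o = -8987$ ($o = \left(-5\right)^{2} \left(-348\right) - 287 = 25 \left(-348\right) - 287 = -8700 - 287 = -8987$)
$\frac{1}{201856 + o} = \frac{1}{201856 - 8987} = \frac{1}{192869}$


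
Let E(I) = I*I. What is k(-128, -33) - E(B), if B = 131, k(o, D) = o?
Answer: -17289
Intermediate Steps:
E(I) = I²
k(-128, -33) - E(B) = -128 - 1*131² = -128 - 1*17161 = -128 - 17161 = -17289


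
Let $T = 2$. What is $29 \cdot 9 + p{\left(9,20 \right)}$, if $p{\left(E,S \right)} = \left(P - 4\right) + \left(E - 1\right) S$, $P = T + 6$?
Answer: $425$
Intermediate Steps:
$P = 8$ ($P = 2 + 6 = 8$)
$p{\left(E,S \right)} = 4 + S \left(-1 + E\right)$ ($p{\left(E,S \right)} = \left(8 - 4\right) + \left(E - 1\right) S = 4 + \left(-1 + E\right) S = 4 + S \left(-1 + E\right)$)
$29 \cdot 9 + p{\left(9,20 \right)} = 29 \cdot 9 + \left(4 - 20 + 9 \cdot 20\right) = 261 + \left(4 - 20 + 180\right) = 261 + 164 = 425$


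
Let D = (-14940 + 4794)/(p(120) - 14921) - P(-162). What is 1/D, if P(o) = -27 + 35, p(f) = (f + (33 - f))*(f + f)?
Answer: -7001/45862 ≈ -0.15265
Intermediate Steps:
p(f) = 66*f (p(f) = 33*(2*f) = 66*f)
P(o) = 8
D = -45862/7001 (D = (-14940 + 4794)/(66*120 - 14921) - 1*8 = -10146/(7920 - 14921) - 8 = -10146/(-7001) - 8 = -10146*(-1/7001) - 8 = 10146/7001 - 8 = -45862/7001 ≈ -6.5508)
1/D = 1/(-45862/7001) = -7001/45862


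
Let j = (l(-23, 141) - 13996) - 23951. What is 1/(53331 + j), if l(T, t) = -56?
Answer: 1/15328 ≈ 6.5240e-5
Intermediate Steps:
j = -38003 (j = (-56 - 13996) - 23951 = -14052 - 23951 = -38003)
1/(53331 + j) = 1/(53331 - 38003) = 1/15328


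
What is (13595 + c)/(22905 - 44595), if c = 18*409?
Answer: -20957/21690 ≈ -0.96621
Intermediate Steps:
c = 7362
(13595 + c)/(22905 - 44595) = (13595 + 7362)/(22905 - 44595) = 20957/(-21690) = 20957*(-1/21690) = -20957/21690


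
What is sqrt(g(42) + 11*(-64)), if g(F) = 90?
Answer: I*sqrt(614) ≈ 24.779*I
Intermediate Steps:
sqrt(g(42) + 11*(-64)) = sqrt(90 + 11*(-64)) = sqrt(90 - 704) = sqrt(-614) = I*sqrt(614)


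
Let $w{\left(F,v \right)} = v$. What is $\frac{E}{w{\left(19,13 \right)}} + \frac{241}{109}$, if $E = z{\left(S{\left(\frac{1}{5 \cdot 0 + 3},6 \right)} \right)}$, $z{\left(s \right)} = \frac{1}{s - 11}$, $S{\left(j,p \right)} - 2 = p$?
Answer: $\frac{9290}{4251} \approx 2.1854$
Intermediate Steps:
$S{\left(j,p \right)} = 2 + p$
$z{\left(s \right)} = \frac{1}{-11 + s}$
$E = - \frac{1}{3}$ ($E = \frac{1}{-11 + \left(2 + 6\right)} = \frac{1}{-11 + 8} = \frac{1}{-3} = - \frac{1}{3} \approx -0.33333$)
$\frac{E}{w{\left(19,13 \right)}} + \frac{241}{109} = - \frac{1}{3 \cdot 13} + \frac{241}{109} = \left(- \frac{1}{3}\right) \frac{1}{13} + 241 \cdot \frac{1}{109} = - \frac{1}{39} + \frac{241}{109} = \frac{9290}{4251}$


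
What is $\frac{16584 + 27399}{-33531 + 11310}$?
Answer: $- \frac{1629}{823} \approx -1.9793$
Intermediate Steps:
$\frac{16584 + 27399}{-33531 + 11310} = \frac{43983}{-22221} = 43983 \left(- \frac{1}{22221}\right) = - \frac{1629}{823}$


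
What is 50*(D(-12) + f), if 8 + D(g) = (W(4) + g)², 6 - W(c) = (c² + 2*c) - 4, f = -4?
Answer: 33200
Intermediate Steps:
W(c) = 10 - c² - 2*c (W(c) = 6 - ((c² + 2*c) - 4) = 6 - (-4 + c² + 2*c) = 6 + (4 - c² - 2*c) = 10 - c² - 2*c)
D(g) = -8 + (-14 + g)² (D(g) = -8 + ((10 - 1*4² - 2*4) + g)² = -8 + ((10 - 1*16 - 8) + g)² = -8 + ((10 - 16 - 8) + g)² = -8 + (-14 + g)²)
50*(D(-12) + f) = 50*((-8 + (-14 - 12)²) - 4) = 50*((-8 + (-26)²) - 4) = 50*((-8 + 676) - 4) = 50*(668 - 4) = 50*664 = 33200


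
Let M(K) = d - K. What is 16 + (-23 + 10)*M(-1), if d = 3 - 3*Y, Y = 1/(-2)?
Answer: -111/2 ≈ -55.500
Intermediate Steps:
Y = -½ ≈ -0.50000
d = 9/2 (d = 3 - 3*(-½) = 3 + 3/2 = 9/2 ≈ 4.5000)
M(K) = 9/2 - K
16 + (-23 + 10)*M(-1) = 16 + (-23 + 10)*(9/2 - 1*(-1)) = 16 - 13*(9/2 + 1) = 16 - 13*11/2 = 16 - 143/2 = -111/2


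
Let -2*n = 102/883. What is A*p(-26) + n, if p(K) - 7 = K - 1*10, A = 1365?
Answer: -34953606/883 ≈ -39585.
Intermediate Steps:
n = -51/883 ≈ -0.057758
p(K) = -3 + K (p(K) = 7 + (K - 1*10) = 7 + (K - 10) = 7 + (-10 + K) = -3 + K)
A*p(-26) + n = 1365*(-3 - 26) - 51/883 = 1365*(-29) - 51/883 = -39585 - 51/883 = -34953606/883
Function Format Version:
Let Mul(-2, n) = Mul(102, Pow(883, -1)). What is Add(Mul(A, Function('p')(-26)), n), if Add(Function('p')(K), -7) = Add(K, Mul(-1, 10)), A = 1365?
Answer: Rational(-34953606, 883) ≈ -39585.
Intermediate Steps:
n = Rational(-51, 883) (n = Mul(Rational(-1, 2), Mul(102, Pow(883, -1))) = Mul(Rational(-1, 2), Mul(102, Rational(1, 883))) = Mul(Rational(-1, 2), Rational(102, 883)) = Rational(-51, 883) ≈ -0.057758)
Function('p')(K) = Add(-3, K) (Function('p')(K) = Add(7, Add(K, Mul(-1, 10))) = Add(7, Add(K, -10)) = Add(7, Add(-10, K)) = Add(-3, K))
Add(Mul(A, Function('p')(-26)), n) = Add(Mul(1365, Add(-3, -26)), Rational(-51, 883)) = Add(Mul(1365, -29), Rational(-51, 883)) = Add(-39585, Rational(-51, 883)) = Rational(-34953606, 883)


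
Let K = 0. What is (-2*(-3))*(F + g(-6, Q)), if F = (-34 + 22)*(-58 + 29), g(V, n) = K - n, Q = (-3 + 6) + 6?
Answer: 2034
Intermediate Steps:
Q = 9 (Q = 3 + 6 = 9)
g(V, n) = -n (g(V, n) = 0 - n = -n)
F = 348 (F = -12*(-29) = 348)
(-2*(-3))*(F + g(-6, Q)) = (-2*(-3))*(348 - 1*9) = 6*(348 - 9) = 6*339 = 2034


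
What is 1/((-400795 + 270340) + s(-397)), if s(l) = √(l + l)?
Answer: -130455/17018507819 - I*√794/17018507819 ≈ -7.6655e-6 - 1.6557e-9*I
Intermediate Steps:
s(l) = √2*√l (s(l) = √(2*l) = √2*√l)
1/((-400795 + 270340) + s(-397)) = 1/((-400795 + 270340) + √2*√(-397)) = 1/(-130455 + √2*(I*√397)) = 1/(-130455 + I*√794)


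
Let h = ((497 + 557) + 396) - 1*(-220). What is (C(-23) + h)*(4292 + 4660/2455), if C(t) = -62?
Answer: 3390152832/491 ≈ 6.9046e+6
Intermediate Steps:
h = 1670 (h = (1054 + 396) + 220 = 1450 + 220 = 1670)
(C(-23) + h)*(4292 + 4660/2455) = (-62 + 1670)*(4292 + 4660/2455) = 1608*(4292 + 4660*(1/2455)) = 1608*(4292 + 932/491) = 1608*(2108304/491) = 3390152832/491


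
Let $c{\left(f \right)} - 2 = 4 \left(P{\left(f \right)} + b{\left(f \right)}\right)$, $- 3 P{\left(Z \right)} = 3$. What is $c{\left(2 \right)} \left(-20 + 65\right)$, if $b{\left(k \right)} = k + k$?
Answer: $630$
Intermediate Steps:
$P{\left(Z \right)} = -1$ ($P{\left(Z \right)} = \left(- \frac{1}{3}\right) 3 = -1$)
$b{\left(k \right)} = 2 k$
$c{\left(f \right)} = -2 + 8 f$ ($c{\left(f \right)} = 2 + 4 \left(-1 + 2 f\right) = 2 + \left(-4 + 8 f\right) = -2 + 8 f$)
$c{\left(2 \right)} \left(-20 + 65\right) = \left(-2 + 8 \cdot 2\right) \left(-20 + 65\right) = \left(-2 + 16\right) 45 = 14 \cdot 45 = 630$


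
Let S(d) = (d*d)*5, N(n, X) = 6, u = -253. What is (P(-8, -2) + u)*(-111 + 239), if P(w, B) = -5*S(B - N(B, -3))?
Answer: -237184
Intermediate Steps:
S(d) = 5*d² (S(d) = d²*5 = 5*d²)
P(w, B) = -25*(-6 + B)² (P(w, B) = -25*(B - 1*6)² = -25*(B - 6)² = -25*(-6 + B)²)
(P(-8, -2) + u)*(-111 + 239) = (-25*(-6 - 2)² - 253)*(-111 + 239) = (-25*(-8)² - 253)*128 = (-25*64 - 253)*128 = (-1600 - 253)*128 = -1853*128 = -237184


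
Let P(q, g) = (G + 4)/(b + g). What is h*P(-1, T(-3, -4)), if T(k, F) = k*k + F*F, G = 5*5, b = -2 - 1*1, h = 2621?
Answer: 76009/22 ≈ 3455.0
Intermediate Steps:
b = -3 (b = -2 - 1 = -3)
G = 25
T(k, F) = F² + k² (T(k, F) = k² + F² = F² + k²)
P(q, g) = 29/(-3 + g) (P(q, g) = (25 + 4)/(-3 + g) = 29/(-3 + g))
h*P(-1, T(-3, -4)) = 2621*(29/(-3 + ((-4)² + (-3)²))) = 2621*(29/(-3 + (16 + 9))) = 2621*(29/(-3 + 25)) = 2621*(29/22) = 76009/22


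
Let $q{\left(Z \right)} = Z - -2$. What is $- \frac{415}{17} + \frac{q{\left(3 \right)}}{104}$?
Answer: $- \frac{43075}{1768} \approx -24.364$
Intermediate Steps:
$q{\left(Z \right)} = 2 + Z$ ($q{\left(Z \right)} = Z + 2 = 2 + Z$)
$- \frac{415}{17} + \frac{q{\left(3 \right)}}{104} = - \frac{415}{17} + \frac{2 + 3}{104} = \left(-415\right) \frac{1}{17} + 5 \cdot \frac{1}{104} = - \frac{415}{17} + \frac{5}{104} = - \frac{43075}{1768}$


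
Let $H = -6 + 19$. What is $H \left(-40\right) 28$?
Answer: $-14560$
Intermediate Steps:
$H = 13$
$H \left(-40\right) 28 = 13 \left(-40\right) 28 = \left(-520\right) 28 = -14560$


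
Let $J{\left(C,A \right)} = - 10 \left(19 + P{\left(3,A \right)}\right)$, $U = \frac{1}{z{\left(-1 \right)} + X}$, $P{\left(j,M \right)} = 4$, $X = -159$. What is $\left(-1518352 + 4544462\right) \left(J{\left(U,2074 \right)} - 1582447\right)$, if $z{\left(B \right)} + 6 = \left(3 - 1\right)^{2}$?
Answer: $-4789354696470$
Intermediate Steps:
$z{\left(B \right)} = -2$ ($z{\left(B \right)} = -6 + \left(3 - 1\right)^{2} = -6 + 2^{2} = -6 + 4 = -2$)
$U = - \frac{1}{161}$ ($U = \frac{1}{-2 - 159} = \frac{1}{-161} = - \frac{1}{161} \approx -0.0062112$)
$J{\left(C,A \right)} = -230$ ($J{\left(C,A \right)} = - 10 \left(19 + 4\right) = \left(-10\right) 23 = -230$)
$\left(-1518352 + 4544462\right) \left(J{\left(U,2074 \right)} - 1582447\right) = \left(-1518352 + 4544462\right) \left(-230 - 1582447\right) = 3026110 \left(-1582677\right) = -4789354696470$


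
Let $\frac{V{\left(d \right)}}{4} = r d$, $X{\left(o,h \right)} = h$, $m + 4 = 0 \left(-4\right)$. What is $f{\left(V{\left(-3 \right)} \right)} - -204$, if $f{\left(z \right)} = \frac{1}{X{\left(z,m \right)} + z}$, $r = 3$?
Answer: $\frac{8159}{40} \approx 203.98$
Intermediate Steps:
$m = -4$ ($m = -4 + 0 \left(-4\right) = -4 + 0 = -4$)
$V{\left(d \right)} = 12 d$ ($V{\left(d \right)} = 4 \cdot 3 d = 12 d$)
$f{\left(z \right)} = \frac{1}{-4 + z}$
$f{\left(V{\left(-3 \right)} \right)} - -204 = \frac{1}{-4 + 12 \left(-3\right)} - -204 = \frac{1}{-4 - 36} + 204 = \frac{1}{-40} + 204 = - \frac{1}{40} + 204 = \frac{8159}{40}$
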